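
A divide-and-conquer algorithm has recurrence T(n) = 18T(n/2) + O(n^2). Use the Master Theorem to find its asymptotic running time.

Master Theorem for T(n) = 18T(n/2) + O(n^2):

a = 18, b = 2, c = 2
log_b(a) = log_2(18) = 4.1699

Case 1: c = 2 < log_2(18) = 4.1699
T(n) = O(n^(log_2 18))

For T(n) = 18T(n/2) + O(n^2): log_2(18) = 4.1699. This is Case 1 of the Master Theorem (c < log_b(a), work dominated by leaves), giving O(n^(log_2 18)).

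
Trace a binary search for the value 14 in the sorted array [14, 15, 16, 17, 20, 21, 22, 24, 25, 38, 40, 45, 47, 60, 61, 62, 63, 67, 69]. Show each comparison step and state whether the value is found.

Binary search for 14 in [14, 15, 16, 17, 20, 21, 22, 24, 25, 38, 40, 45, 47, 60, 61, 62, 63, 67, 69]:

lo=0, hi=18, mid=9, arr[mid]=38 -> 38 > 14, search left half
lo=0, hi=8, mid=4, arr[mid]=20 -> 20 > 14, search left half
lo=0, hi=3, mid=1, arr[mid]=15 -> 15 > 14, search left half
lo=0, hi=0, mid=0, arr[mid]=14 -> Found target at index 0!

Binary search finds 14 at index 0 after 4 comparisons. The search repeatedly halves the search space by comparing with the middle element.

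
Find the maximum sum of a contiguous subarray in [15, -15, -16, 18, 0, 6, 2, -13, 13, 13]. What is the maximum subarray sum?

Using Kadane's algorithm on [15, -15, -16, 18, 0, 6, 2, -13, 13, 13]:

Scanning through the array:
Position 1 (value -15): max_ending_here = 0, max_so_far = 15
Position 2 (value -16): max_ending_here = -16, max_so_far = 15
Position 3 (value 18): max_ending_here = 18, max_so_far = 18
Position 4 (value 0): max_ending_here = 18, max_so_far = 18
Position 5 (value 6): max_ending_here = 24, max_so_far = 24
Position 6 (value 2): max_ending_here = 26, max_so_far = 26
Position 7 (value -13): max_ending_here = 13, max_so_far = 26
Position 8 (value 13): max_ending_here = 26, max_so_far = 26
Position 9 (value 13): max_ending_here = 39, max_so_far = 39

Maximum subarray: [18, 0, 6, 2, -13, 13, 13]
Maximum sum: 39

The maximum subarray is [18, 0, 6, 2, -13, 13, 13] with sum 39. This subarray runs from index 3 to index 9.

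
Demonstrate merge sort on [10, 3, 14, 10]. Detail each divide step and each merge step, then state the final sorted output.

Merge sort trace:

Split: [10, 3, 14, 10] -> [10, 3] and [14, 10]
  Split: [10, 3] -> [10] and [3]
  Merge: [10] + [3] -> [3, 10]
  Split: [14, 10] -> [14] and [10]
  Merge: [14] + [10] -> [10, 14]
Merge: [3, 10] + [10, 14] -> [3, 10, 10, 14]

Final sorted array: [3, 10, 10, 14]

The merge sort proceeds by recursively splitting the array and merging sorted halves.
After all merges, the sorted array is [3, 10, 10, 14].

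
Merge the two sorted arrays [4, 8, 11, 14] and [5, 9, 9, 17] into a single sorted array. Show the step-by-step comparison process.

Merging process:

Compare 4 vs 5: take 4 from left. Merged: [4]
Compare 8 vs 5: take 5 from right. Merged: [4, 5]
Compare 8 vs 9: take 8 from left. Merged: [4, 5, 8]
Compare 11 vs 9: take 9 from right. Merged: [4, 5, 8, 9]
Compare 11 vs 9: take 9 from right. Merged: [4, 5, 8, 9, 9]
Compare 11 vs 17: take 11 from left. Merged: [4, 5, 8, 9, 9, 11]
Compare 14 vs 17: take 14 from left. Merged: [4, 5, 8, 9, 9, 11, 14]
Append remaining from right: [17]. Merged: [4, 5, 8, 9, 9, 11, 14, 17]

Final merged array: [4, 5, 8, 9, 9, 11, 14, 17]
Total comparisons: 7

The merged array is [4, 5, 8, 9, 9, 11, 14, 17], requiring 7 comparisons. The merge step runs in O(n) time where n is the total number of elements.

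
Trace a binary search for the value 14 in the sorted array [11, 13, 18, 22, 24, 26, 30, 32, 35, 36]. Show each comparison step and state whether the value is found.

Binary search for 14 in [11, 13, 18, 22, 24, 26, 30, 32, 35, 36]:

lo=0, hi=9, mid=4, arr[mid]=24 -> 24 > 14, search left half
lo=0, hi=3, mid=1, arr[mid]=13 -> 13 < 14, search right half
lo=2, hi=3, mid=2, arr[mid]=18 -> 18 > 14, search left half
lo=2 > hi=1, target 14 not found

Binary search determines that 14 is not in the array after 3 comparisons. The search space was exhausted without finding the target.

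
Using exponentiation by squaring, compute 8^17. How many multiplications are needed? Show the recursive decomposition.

Computing 8^17 by squaring (build up from 8^1; each line after the first costs one multiplication):

8^1 = 8
8^2 = (8^1)^2 = 8^2 = 64
8^4 = (8^2)^2 = 64^2 = 4096
8^8 = (8^4)^2 = 4096^2 = 16777216
8^16 = (8^8)^2 = 16777216^2 = 281474976710656
8^17 = 8 * 8^16 = 8 * 281474976710656 = 2251799813685248

Result: 2251799813685248
Multiplications needed: 5 (5 lines after 8^1)

8^17 = 2251799813685248. Using exponentiation by squaring, this requires 5 multiplications. The key idea: if the exponent is even, square the half-power; if odd, multiply by the base once.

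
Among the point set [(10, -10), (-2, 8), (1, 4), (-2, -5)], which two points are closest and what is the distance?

Computing all pairwise distances among 4 points:

d((10, -10), (-2, 8)) = 21.6333
d((10, -10), (1, 4)) = 16.6433
d((10, -10), (-2, -5)) = 13.0
d((-2, 8), (1, 4)) = 5.0 <-- minimum
d((-2, 8), (-2, -5)) = 13.0
d((1, 4), (-2, -5)) = 9.4868

Closest pair: (-2, 8) and (1, 4) with distance 5.0

The closest pair is (-2, 8) and (1, 4) with Euclidean distance 5.0. For 4 points, brute-force pairwise comparison is shown above. For large n, the divide-and-conquer algorithm (sort by x, recurse on halves, check the dividing strip) achieves O(n log n).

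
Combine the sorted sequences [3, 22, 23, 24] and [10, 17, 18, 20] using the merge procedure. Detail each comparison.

Merging process:

Compare 3 vs 10: take 3 from left. Merged: [3]
Compare 22 vs 10: take 10 from right. Merged: [3, 10]
Compare 22 vs 17: take 17 from right. Merged: [3, 10, 17]
Compare 22 vs 18: take 18 from right. Merged: [3, 10, 17, 18]
Compare 22 vs 20: take 20 from right. Merged: [3, 10, 17, 18, 20]
Append remaining from left: [22, 23, 24]. Merged: [3, 10, 17, 18, 20, 22, 23, 24]

Final merged array: [3, 10, 17, 18, 20, 22, 23, 24]
Total comparisons: 5

The merged array is [3, 10, 17, 18, 20, 22, 23, 24], requiring 5 comparisons. The merge step runs in O(n) time where n is the total number of elements.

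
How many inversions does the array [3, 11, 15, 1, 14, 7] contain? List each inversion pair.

Finding inversions in [3, 11, 15, 1, 14, 7]:

(0, 3): arr[0]=3 > arr[3]=1
(1, 3): arr[1]=11 > arr[3]=1
(1, 5): arr[1]=11 > arr[5]=7
(2, 3): arr[2]=15 > arr[3]=1
(2, 4): arr[2]=15 > arr[4]=14
(2, 5): arr[2]=15 > arr[5]=7
(4, 5): arr[4]=14 > arr[5]=7

Total inversions: 7

The array has 7 inversion(s): (0,3), (1,3), (1,5), (2,3), (2,4), (2,5), (4,5). Each pair (i,j) satisfies i < j and arr[i] > arr[j].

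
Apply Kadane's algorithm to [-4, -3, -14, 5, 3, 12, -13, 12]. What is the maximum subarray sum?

Using Kadane's algorithm on [-4, -3, -14, 5, 3, 12, -13, 12]:

Scanning through the array:
Position 1 (value -3): max_ending_here = -3, max_so_far = -3
Position 2 (value -14): max_ending_here = -14, max_so_far = -3
Position 3 (value 5): max_ending_here = 5, max_so_far = 5
Position 4 (value 3): max_ending_here = 8, max_so_far = 8
Position 5 (value 12): max_ending_here = 20, max_so_far = 20
Position 6 (value -13): max_ending_here = 7, max_so_far = 20
Position 7 (value 12): max_ending_here = 19, max_so_far = 20

Maximum subarray: [5, 3, 12]
Maximum sum: 20

The maximum subarray is [5, 3, 12] with sum 20. This subarray runs from index 3 to index 5.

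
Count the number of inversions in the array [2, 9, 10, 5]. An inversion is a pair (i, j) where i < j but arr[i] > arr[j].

Finding inversions in [2, 9, 10, 5]:

(1, 3): arr[1]=9 > arr[3]=5
(2, 3): arr[2]=10 > arr[3]=5

Total inversions: 2

The array has 2 inversion(s): (1,3), (2,3). Each pair (i,j) satisfies i < j and arr[i] > arr[j].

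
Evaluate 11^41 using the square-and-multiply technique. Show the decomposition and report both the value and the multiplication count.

Computing 11^41 by squaring (build up from 11^1; each line after the first costs one multiplication):

11^1 = 11
11^2 = (11^1)^2 = 11^2 = 121
11^4 = (11^2)^2 = 121^2 = 14641
11^5 = 11 * 11^4 = 11 * 14641 = 161051
11^10 = (11^5)^2 = 161051^2 = 25937424601
11^20 = (11^10)^2 = 25937424601^2 = 672749994932560009201
11^40 = (11^20)^2 = 672749994932560009201^2 = 452592555681759518058893560348969204658401
11^41 = 11 * 11^40 = 11 * 452592555681759518058893560348969204658401 = 4978518112499354698647829163838661251242411

Result: 4978518112499354698647829163838661251242411
Multiplications needed: 7 (7 lines after 11^1)

11^41 = 4978518112499354698647829163838661251242411. Using exponentiation by squaring, this requires 7 multiplications. The key idea: if the exponent is even, square the half-power; if odd, multiply by the base once.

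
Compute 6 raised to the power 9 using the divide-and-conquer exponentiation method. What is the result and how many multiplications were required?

Computing 6^9 by squaring (build up from 6^1; each line after the first costs one multiplication):

6^1 = 6
6^2 = (6^1)^2 = 6^2 = 36
6^4 = (6^2)^2 = 36^2 = 1296
6^8 = (6^4)^2 = 1296^2 = 1679616
6^9 = 6 * 6^8 = 6 * 1679616 = 10077696

Result: 10077696
Multiplications needed: 4 (4 lines after 6^1)

6^9 = 10077696. Using exponentiation by squaring, this requires 4 multiplications. The key idea: if the exponent is even, square the half-power; if odd, multiply by the base once.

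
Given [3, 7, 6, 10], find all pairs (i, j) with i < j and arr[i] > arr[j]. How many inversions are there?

Finding inversions in [3, 7, 6, 10]:

(1, 2): arr[1]=7 > arr[2]=6

Total inversions: 1

The array has 1 inversion(s): (1,2). Each pair (i,j) satisfies i < j and arr[i] > arr[j].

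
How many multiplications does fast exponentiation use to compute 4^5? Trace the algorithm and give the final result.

Computing 4^5 by squaring (build up from 4^1; each line after the first costs one multiplication):

4^1 = 4
4^2 = (4^1)^2 = 4^2 = 16
4^4 = (4^2)^2 = 16^2 = 256
4^5 = 4 * 4^4 = 4 * 256 = 1024

Result: 1024
Multiplications needed: 3 (3 lines after 4^1)

4^5 = 1024. Using exponentiation by squaring, this requires 3 multiplications. The key idea: if the exponent is even, square the half-power; if odd, multiply by the base once.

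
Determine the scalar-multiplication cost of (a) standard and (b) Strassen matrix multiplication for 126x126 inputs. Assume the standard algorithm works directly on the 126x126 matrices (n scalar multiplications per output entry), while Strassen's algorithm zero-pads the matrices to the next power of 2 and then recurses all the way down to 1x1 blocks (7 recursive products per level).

Matrix multiplication for 126x126 matrices:

Strassen's algorithm requires power-of-2 dimensions. Pad 126x126 to 128x128 (next power of 2).

Standard algorithm: 126^3 = 2000376 multiplications
Strassen's algorithm: 7^(log2(128)) = 7^7 = 823543 multiplications
Savings: 2000376 - 823543 = 1176833 multiplications

Standard: 2000376 multiplications (126^3). Strassen: 823543 multiplications (7^7, after padding to 128x128). Strassen reduces 8 recursive multiplications to 7 at each level.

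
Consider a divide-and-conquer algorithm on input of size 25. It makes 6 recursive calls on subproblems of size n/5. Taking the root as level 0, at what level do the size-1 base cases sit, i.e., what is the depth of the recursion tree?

For divide and conquer with division factor 5:

Problem sizes at each level:
Level 0: 25
Level 1: 5
Level 2: 1

The root is level 0 and the size-1 base case is level 2 (the tree spans levels 0 through 2, i.e. 3 levels counting the root), so the depth is the number of divisions: log_5(25) = 2

The recursion tree depth is log_5(25) = 2. At each level, the problem size is divided by 5, so it takes 2 divisions to reduce to a base case of size 1. The algorithm makes 6 recursive calls at each level.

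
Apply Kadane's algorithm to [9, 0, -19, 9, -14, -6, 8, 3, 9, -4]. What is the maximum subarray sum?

Using Kadane's algorithm on [9, 0, -19, 9, -14, -6, 8, 3, 9, -4]:

Scanning through the array:
Position 1 (value 0): max_ending_here = 9, max_so_far = 9
Position 2 (value -19): max_ending_here = -10, max_so_far = 9
Position 3 (value 9): max_ending_here = 9, max_so_far = 9
Position 4 (value -14): max_ending_here = -5, max_so_far = 9
Position 5 (value -6): max_ending_here = -6, max_so_far = 9
Position 6 (value 8): max_ending_here = 8, max_so_far = 9
Position 7 (value 3): max_ending_here = 11, max_so_far = 11
Position 8 (value 9): max_ending_here = 20, max_so_far = 20
Position 9 (value -4): max_ending_here = 16, max_so_far = 20

Maximum subarray: [8, 3, 9]
Maximum sum: 20

The maximum subarray is [8, 3, 9] with sum 20. This subarray runs from index 6 to index 8.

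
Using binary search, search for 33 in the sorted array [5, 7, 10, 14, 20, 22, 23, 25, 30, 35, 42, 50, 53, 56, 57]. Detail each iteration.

Binary search for 33 in [5, 7, 10, 14, 20, 22, 23, 25, 30, 35, 42, 50, 53, 56, 57]:

lo=0, hi=14, mid=7, arr[mid]=25 -> 25 < 33, search right half
lo=8, hi=14, mid=11, arr[mid]=50 -> 50 > 33, search left half
lo=8, hi=10, mid=9, arr[mid]=35 -> 35 > 33, search left half
lo=8, hi=8, mid=8, arr[mid]=30 -> 30 < 33, search right half
lo=9 > hi=8, target 33 not found

Binary search determines that 33 is not in the array after 4 comparisons. The search space was exhausted without finding the target.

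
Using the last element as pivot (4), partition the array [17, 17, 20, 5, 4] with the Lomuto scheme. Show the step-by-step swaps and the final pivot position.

Lomuto partition with pivot = 4:

Initial array: [17, 17, 20, 5, 4]

arr[0]=17 > 4: no swap
arr[1]=17 > 4: no swap
arr[2]=20 > 4: no swap
arr[3]=5 > 4: no swap

Place pivot at position 0: [4, 17, 20, 5, 17]
Pivot position: 0

After partitioning with pivot 4, the array becomes [4, 17, 20, 5, 17]. The pivot is placed at index 0. All elements to the left of the pivot are <= 4, and all elements to the right are > 4.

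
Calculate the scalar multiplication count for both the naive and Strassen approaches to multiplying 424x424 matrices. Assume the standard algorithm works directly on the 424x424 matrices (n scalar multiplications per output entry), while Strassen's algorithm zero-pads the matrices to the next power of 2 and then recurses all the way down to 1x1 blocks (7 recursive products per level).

Matrix multiplication for 424x424 matrices:

Strassen's algorithm requires power-of-2 dimensions. Pad 424x424 to 512x512 (next power of 2).

Standard algorithm: 424^3 = 76225024 multiplications
Strassen's algorithm: 7^(log2(512)) = 7^9 = 40353607 multiplications
Savings: 76225024 - 40353607 = 35871417 multiplications

Standard: 76225024 multiplications (424^3). Strassen: 40353607 multiplications (7^9, after padding to 512x512). Strassen reduces 8 recursive multiplications to 7 at each level.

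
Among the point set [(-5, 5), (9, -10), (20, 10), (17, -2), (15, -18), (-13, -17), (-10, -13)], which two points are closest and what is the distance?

Computing all pairwise distances among 7 points:

d((-5, 5), (9, -10)) = 20.5183
d((-5, 5), (20, 10)) = 25.4951
d((-5, 5), (17, -2)) = 23.0868
d((-5, 5), (15, -18)) = 30.4795
d((-5, 5), (-13, -17)) = 23.4094
d((-5, 5), (-10, -13)) = 18.6815
d((9, -10), (20, 10)) = 22.8254
d((9, -10), (17, -2)) = 11.3137
d((9, -10), (15, -18)) = 10.0
d((9, -10), (-13, -17)) = 23.0868
d((9, -10), (-10, -13)) = 19.2354
d((20, 10), (17, -2)) = 12.3693
d((20, 10), (15, -18)) = 28.4429
d((20, 10), (-13, -17)) = 42.638
d((20, 10), (-10, -13)) = 37.8021
d((17, -2), (15, -18)) = 16.1245
d((17, -2), (-13, -17)) = 33.541
d((17, -2), (-10, -13)) = 29.1548
d((15, -18), (-13, -17)) = 28.0179
d((15, -18), (-10, -13)) = 25.4951
d((-13, -17), (-10, -13)) = 5.0 <-- minimum

Closest pair: (-13, -17) and (-10, -13) with distance 5.0

The closest pair is (-13, -17) and (-10, -13) with Euclidean distance 5.0. For 7 points, brute-force pairwise comparison is shown above. For large n, the divide-and-conquer algorithm (sort by x, recurse on halves, check the dividing strip) achieves O(n log n).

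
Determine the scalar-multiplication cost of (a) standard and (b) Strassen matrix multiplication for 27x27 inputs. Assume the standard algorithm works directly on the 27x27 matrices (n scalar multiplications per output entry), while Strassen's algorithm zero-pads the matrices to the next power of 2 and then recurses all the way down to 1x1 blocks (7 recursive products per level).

Matrix multiplication for 27x27 matrices:

Strassen's algorithm requires power-of-2 dimensions. Pad 27x27 to 32x32 (next power of 2).

Standard algorithm: 27^3 = 19683 multiplications
Strassen's algorithm: 7^(log2(32)) = 7^5 = 16807 multiplications
Savings: 19683 - 16807 = 2876 multiplications

Standard: 19683 multiplications (27^3). Strassen: 16807 multiplications (7^5, after padding to 32x32). Strassen reduces 8 recursive multiplications to 7 at each level.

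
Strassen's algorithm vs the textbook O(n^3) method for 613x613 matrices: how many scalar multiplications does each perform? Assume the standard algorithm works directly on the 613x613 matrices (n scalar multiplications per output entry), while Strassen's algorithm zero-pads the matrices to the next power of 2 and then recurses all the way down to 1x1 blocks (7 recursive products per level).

Matrix multiplication for 613x613 matrices:

Strassen's algorithm requires power-of-2 dimensions. Pad 613x613 to 1024x1024 (next power of 2).

Standard algorithm: 613^3 = 230346397 multiplications
Strassen's algorithm: 7^(log2(1024)) = 7^10 = 282475249 multiplications
Difference: 230346397 - 282475249 = -52128852 (Strassen uses MORE here due to padding overhead — for small or just-over-power-of-2 n, padding can outweigh the per-level savings)

Standard: 230346397 multiplications (613^3). Strassen: 282475249 multiplications (7^10, after padding to 1024x1024). Strassen reduces 8 recursive multiplications to 7 at each level.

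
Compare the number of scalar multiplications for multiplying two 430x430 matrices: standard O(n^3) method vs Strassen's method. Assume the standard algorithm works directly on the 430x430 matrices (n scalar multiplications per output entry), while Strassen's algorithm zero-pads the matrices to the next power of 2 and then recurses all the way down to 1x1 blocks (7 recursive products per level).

Matrix multiplication for 430x430 matrices:

Strassen's algorithm requires power-of-2 dimensions. Pad 430x430 to 512x512 (next power of 2).

Standard algorithm: 430^3 = 79507000 multiplications
Strassen's algorithm: 7^(log2(512)) = 7^9 = 40353607 multiplications
Savings: 79507000 - 40353607 = 39153393 multiplications

Standard: 79507000 multiplications (430^3). Strassen: 40353607 multiplications (7^9, after padding to 512x512). Strassen reduces 8 recursive multiplications to 7 at each level.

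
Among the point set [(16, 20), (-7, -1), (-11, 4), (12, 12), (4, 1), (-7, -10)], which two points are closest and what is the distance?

Computing all pairwise distances among 6 points:

d((16, 20), (-7, -1)) = 31.1448
d((16, 20), (-11, 4)) = 31.3847
d((16, 20), (12, 12)) = 8.9443
d((16, 20), (4, 1)) = 22.4722
d((16, 20), (-7, -10)) = 37.8021
d((-7, -1), (-11, 4)) = 6.4031 <-- minimum
d((-7, -1), (12, 12)) = 23.0217
d((-7, -1), (4, 1)) = 11.1803
d((-7, -1), (-7, -10)) = 9.0
d((-11, 4), (12, 12)) = 24.3516
d((-11, 4), (4, 1)) = 15.2971
d((-11, 4), (-7, -10)) = 14.5602
d((12, 12), (4, 1)) = 13.6015
d((12, 12), (-7, -10)) = 29.0689
d((4, 1), (-7, -10)) = 15.5563

Closest pair: (-7, -1) and (-11, 4) with distance 6.4031

The closest pair is (-7, -1) and (-11, 4) with Euclidean distance 6.4031. For 6 points, brute-force pairwise comparison is shown above. For large n, the divide-and-conquer algorithm (sort by x, recurse on halves, check the dividing strip) achieves O(n log n).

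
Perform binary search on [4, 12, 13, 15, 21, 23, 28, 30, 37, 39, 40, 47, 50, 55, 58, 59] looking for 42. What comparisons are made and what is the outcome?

Binary search for 42 in [4, 12, 13, 15, 21, 23, 28, 30, 37, 39, 40, 47, 50, 55, 58, 59]:

lo=0, hi=15, mid=7, arr[mid]=30 -> 30 < 42, search right half
lo=8, hi=15, mid=11, arr[mid]=47 -> 47 > 42, search left half
lo=8, hi=10, mid=9, arr[mid]=39 -> 39 < 42, search right half
lo=10, hi=10, mid=10, arr[mid]=40 -> 40 < 42, search right half
lo=11 > hi=10, target 42 not found

Binary search determines that 42 is not in the array after 4 comparisons. The search space was exhausted without finding the target.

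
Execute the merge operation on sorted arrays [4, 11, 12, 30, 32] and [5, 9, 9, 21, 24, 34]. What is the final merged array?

Merging process:

Compare 4 vs 5: take 4 from left. Merged: [4]
Compare 11 vs 5: take 5 from right. Merged: [4, 5]
Compare 11 vs 9: take 9 from right. Merged: [4, 5, 9]
Compare 11 vs 9: take 9 from right. Merged: [4, 5, 9, 9]
Compare 11 vs 21: take 11 from left. Merged: [4, 5, 9, 9, 11]
Compare 12 vs 21: take 12 from left. Merged: [4, 5, 9, 9, 11, 12]
Compare 30 vs 21: take 21 from right. Merged: [4, 5, 9, 9, 11, 12, 21]
Compare 30 vs 24: take 24 from right. Merged: [4, 5, 9, 9, 11, 12, 21, 24]
Compare 30 vs 34: take 30 from left. Merged: [4, 5, 9, 9, 11, 12, 21, 24, 30]
Compare 32 vs 34: take 32 from left. Merged: [4, 5, 9, 9, 11, 12, 21, 24, 30, 32]
Append remaining from right: [34]. Merged: [4, 5, 9, 9, 11, 12, 21, 24, 30, 32, 34]

Final merged array: [4, 5, 9, 9, 11, 12, 21, 24, 30, 32, 34]
Total comparisons: 10

The merged array is [4, 5, 9, 9, 11, 12, 21, 24, 30, 32, 34], requiring 10 comparisons. The merge step runs in O(n) time where n is the total number of elements.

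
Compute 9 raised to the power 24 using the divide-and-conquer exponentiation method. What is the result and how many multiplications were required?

Computing 9^24 by squaring (build up from 9^1; each line after the first costs one multiplication):

9^1 = 9
9^2 = (9^1)^2 = 9^2 = 81
9^3 = 9 * 9^2 = 9 * 81 = 729
9^6 = (9^3)^2 = 729^2 = 531441
9^12 = (9^6)^2 = 531441^2 = 282429536481
9^24 = (9^12)^2 = 282429536481^2 = 79766443076872509863361

Result: 79766443076872509863361
Multiplications needed: 5 (5 lines after 9^1)

9^24 = 79766443076872509863361. Using exponentiation by squaring, this requires 5 multiplications. The key idea: if the exponent is even, square the half-power; if odd, multiply by the base once.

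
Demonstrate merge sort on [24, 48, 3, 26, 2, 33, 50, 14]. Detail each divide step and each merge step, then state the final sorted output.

Merge sort trace:

Split: [24, 48, 3, 26, 2, 33, 50, 14] -> [24, 48, 3, 26] and [2, 33, 50, 14]
  Split: [24, 48, 3, 26] -> [24, 48] and [3, 26]
    Split: [24, 48] -> [24] and [48]
    Merge: [24] + [48] -> [24, 48]
    Split: [3, 26] -> [3] and [26]
    Merge: [3] + [26] -> [3, 26]
  Merge: [24, 48] + [3, 26] -> [3, 24, 26, 48]
  Split: [2, 33, 50, 14] -> [2, 33] and [50, 14]
    Split: [2, 33] -> [2] and [33]
    Merge: [2] + [33] -> [2, 33]
    Split: [50, 14] -> [50] and [14]
    Merge: [50] + [14] -> [14, 50]
  Merge: [2, 33] + [14, 50] -> [2, 14, 33, 50]
Merge: [3, 24, 26, 48] + [2, 14, 33, 50] -> [2, 3, 14, 24, 26, 33, 48, 50]

Final sorted array: [2, 3, 14, 24, 26, 33, 48, 50]

The merge sort proceeds by recursively splitting the array and merging sorted halves.
After all merges, the sorted array is [2, 3, 14, 24, 26, 33, 48, 50].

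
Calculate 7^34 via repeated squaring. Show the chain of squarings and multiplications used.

Computing 7^34 by squaring (build up from 7^1; each line after the first costs one multiplication):

7^1 = 7
7^2 = (7^1)^2 = 7^2 = 49
7^4 = (7^2)^2 = 49^2 = 2401
7^8 = (7^4)^2 = 2401^2 = 5764801
7^16 = (7^8)^2 = 5764801^2 = 33232930569601
7^17 = 7 * 7^16 = 7 * 33232930569601 = 232630513987207
7^34 = (7^17)^2 = 232630513987207^2 = 54116956037952111668959660849

Result: 54116956037952111668959660849
Multiplications needed: 6 (6 lines after 7^1)

7^34 = 54116956037952111668959660849. Using exponentiation by squaring, this requires 6 multiplications. The key idea: if the exponent is even, square the half-power; if odd, multiply by the base once.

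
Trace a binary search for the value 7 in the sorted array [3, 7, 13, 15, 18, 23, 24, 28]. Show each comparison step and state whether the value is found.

Binary search for 7 in [3, 7, 13, 15, 18, 23, 24, 28]:

lo=0, hi=7, mid=3, arr[mid]=15 -> 15 > 7, search left half
lo=0, hi=2, mid=1, arr[mid]=7 -> Found target at index 1!

Binary search finds 7 at index 1 after 2 comparisons. The search repeatedly halves the search space by comparing with the middle element.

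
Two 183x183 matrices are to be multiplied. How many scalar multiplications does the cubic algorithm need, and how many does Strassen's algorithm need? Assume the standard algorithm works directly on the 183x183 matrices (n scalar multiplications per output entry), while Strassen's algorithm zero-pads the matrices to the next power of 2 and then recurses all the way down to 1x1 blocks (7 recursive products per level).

Matrix multiplication for 183x183 matrices:

Strassen's algorithm requires power-of-2 dimensions. Pad 183x183 to 256x256 (next power of 2).

Standard algorithm: 183^3 = 6128487 multiplications
Strassen's algorithm: 7^(log2(256)) = 7^8 = 5764801 multiplications
Savings: 6128487 - 5764801 = 363686 multiplications

Standard: 6128487 multiplications (183^3). Strassen: 5764801 multiplications (7^8, after padding to 256x256). Strassen reduces 8 recursive multiplications to 7 at each level.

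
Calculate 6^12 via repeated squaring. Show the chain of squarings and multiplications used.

Computing 6^12 by squaring (build up from 6^1; each line after the first costs one multiplication):

6^1 = 6
6^2 = (6^1)^2 = 6^2 = 36
6^3 = 6 * 6^2 = 6 * 36 = 216
6^6 = (6^3)^2 = 216^2 = 46656
6^12 = (6^6)^2 = 46656^2 = 2176782336

Result: 2176782336
Multiplications needed: 4 (4 lines after 6^1)

6^12 = 2176782336. Using exponentiation by squaring, this requires 4 multiplications. The key idea: if the exponent is even, square the half-power; if odd, multiply by the base once.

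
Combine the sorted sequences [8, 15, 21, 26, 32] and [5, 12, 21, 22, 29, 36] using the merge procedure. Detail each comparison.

Merging process:

Compare 8 vs 5: take 5 from right. Merged: [5]
Compare 8 vs 12: take 8 from left. Merged: [5, 8]
Compare 15 vs 12: take 12 from right. Merged: [5, 8, 12]
Compare 15 vs 21: take 15 from left. Merged: [5, 8, 12, 15]
Compare 21 vs 21: take 21 from left. Merged: [5, 8, 12, 15, 21]
Compare 26 vs 21: take 21 from right. Merged: [5, 8, 12, 15, 21, 21]
Compare 26 vs 22: take 22 from right. Merged: [5, 8, 12, 15, 21, 21, 22]
Compare 26 vs 29: take 26 from left. Merged: [5, 8, 12, 15, 21, 21, 22, 26]
Compare 32 vs 29: take 29 from right. Merged: [5, 8, 12, 15, 21, 21, 22, 26, 29]
Compare 32 vs 36: take 32 from left. Merged: [5, 8, 12, 15, 21, 21, 22, 26, 29, 32]
Append remaining from right: [36]. Merged: [5, 8, 12, 15, 21, 21, 22, 26, 29, 32, 36]

Final merged array: [5, 8, 12, 15, 21, 21, 22, 26, 29, 32, 36]
Total comparisons: 10

The merged array is [5, 8, 12, 15, 21, 21, 22, 26, 29, 32, 36], requiring 10 comparisons. The merge step runs in O(n) time where n is the total number of elements.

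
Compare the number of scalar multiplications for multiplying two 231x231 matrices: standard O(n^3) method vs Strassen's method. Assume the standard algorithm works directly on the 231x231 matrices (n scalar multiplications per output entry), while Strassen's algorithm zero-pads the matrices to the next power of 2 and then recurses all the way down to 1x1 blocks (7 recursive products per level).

Matrix multiplication for 231x231 matrices:

Strassen's algorithm requires power-of-2 dimensions. Pad 231x231 to 256x256 (next power of 2).

Standard algorithm: 231^3 = 12326391 multiplications
Strassen's algorithm: 7^(log2(256)) = 7^8 = 5764801 multiplications
Savings: 12326391 - 5764801 = 6561590 multiplications

Standard: 12326391 multiplications (231^3). Strassen: 5764801 multiplications (7^8, after padding to 256x256). Strassen reduces 8 recursive multiplications to 7 at each level.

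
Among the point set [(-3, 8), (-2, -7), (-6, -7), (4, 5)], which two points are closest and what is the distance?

Computing all pairwise distances among 4 points:

d((-3, 8), (-2, -7)) = 15.0333
d((-3, 8), (-6, -7)) = 15.2971
d((-3, 8), (4, 5)) = 7.6158
d((-2, -7), (-6, -7)) = 4.0 <-- minimum
d((-2, -7), (4, 5)) = 13.4164
d((-6, -7), (4, 5)) = 15.6205

Closest pair: (-2, -7) and (-6, -7) with distance 4.0

The closest pair is (-2, -7) and (-6, -7) with Euclidean distance 4.0. For 4 points, brute-force pairwise comparison is shown above. For large n, the divide-and-conquer algorithm (sort by x, recurse on halves, check the dividing strip) achieves O(n log n).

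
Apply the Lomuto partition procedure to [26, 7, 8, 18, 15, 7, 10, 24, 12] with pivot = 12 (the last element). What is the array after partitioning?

Lomuto partition with pivot = 12:

Initial array: [26, 7, 8, 18, 15, 7, 10, 24, 12]

arr[0]=26 > 12: no swap
arr[1]=7 <= 12: swap with position 0, array becomes [7, 26, 8, 18, 15, 7, 10, 24, 12]
arr[2]=8 <= 12: swap with position 1, array becomes [7, 8, 26, 18, 15, 7, 10, 24, 12]
arr[3]=18 > 12: no swap
arr[4]=15 > 12: no swap
arr[5]=7 <= 12: swap with position 2, array becomes [7, 8, 7, 18, 15, 26, 10, 24, 12]
arr[6]=10 <= 12: swap with position 3, array becomes [7, 8, 7, 10, 15, 26, 18, 24, 12]
arr[7]=24 > 12: no swap

Place pivot at position 4: [7, 8, 7, 10, 12, 26, 18, 24, 15]
Pivot position: 4

After partitioning with pivot 12, the array becomes [7, 8, 7, 10, 12, 26, 18, 24, 15]. The pivot is placed at index 4. All elements to the left of the pivot are <= 12, and all elements to the right are > 12.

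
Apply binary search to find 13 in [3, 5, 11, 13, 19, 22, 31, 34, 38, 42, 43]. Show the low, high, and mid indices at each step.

Binary search for 13 in [3, 5, 11, 13, 19, 22, 31, 34, 38, 42, 43]:

lo=0, hi=10, mid=5, arr[mid]=22 -> 22 > 13, search left half
lo=0, hi=4, mid=2, arr[mid]=11 -> 11 < 13, search right half
lo=3, hi=4, mid=3, arr[mid]=13 -> Found target at index 3!

Binary search finds 13 at index 3 after 3 comparisons. The search repeatedly halves the search space by comparing with the middle element.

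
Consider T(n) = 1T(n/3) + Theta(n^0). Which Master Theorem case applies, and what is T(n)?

Master Theorem for T(n) = 1T(n/3) + O(n^0):

a = 1, b = 3, c = 0
log_b(a) = log_3(1) = 0.0000

Case 2: c = 0 = log_3(1) = 0.0000
T(n) = O(n^0 log n) = O(log n)

For T(n) = 1T(n/3) + O(n^0): log_3(1) = 0.0000. This is Case 2 of the Master Theorem (c = log_b(a), equal work at all levels), giving O(log n).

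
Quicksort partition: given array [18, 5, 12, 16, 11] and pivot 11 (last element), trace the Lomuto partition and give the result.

Lomuto partition with pivot = 11:

Initial array: [18, 5, 12, 16, 11]

arr[0]=18 > 11: no swap
arr[1]=5 <= 11: swap with position 0, array becomes [5, 18, 12, 16, 11]
arr[2]=12 > 11: no swap
arr[3]=16 > 11: no swap

Place pivot at position 1: [5, 11, 12, 16, 18]
Pivot position: 1

After partitioning with pivot 11, the array becomes [5, 11, 12, 16, 18]. The pivot is placed at index 1. All elements to the left of the pivot are <= 11, and all elements to the right are > 11.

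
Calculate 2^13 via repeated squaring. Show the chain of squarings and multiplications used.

Computing 2^13 by squaring (build up from 2^1; each line after the first costs one multiplication):

2^1 = 2
2^2 = (2^1)^2 = 2^2 = 4
2^3 = 2 * 2^2 = 2 * 4 = 8
2^6 = (2^3)^2 = 8^2 = 64
2^12 = (2^6)^2 = 64^2 = 4096
2^13 = 2 * 2^12 = 2 * 4096 = 8192

Result: 8192
Multiplications needed: 5 (5 lines after 2^1)

2^13 = 8192. Using exponentiation by squaring, this requires 5 multiplications. The key idea: if the exponent is even, square the half-power; if odd, multiply by the base once.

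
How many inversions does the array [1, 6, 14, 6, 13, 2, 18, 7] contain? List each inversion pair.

Finding inversions in [1, 6, 14, 6, 13, 2, 18, 7]:

(1, 5): arr[1]=6 > arr[5]=2
(2, 3): arr[2]=14 > arr[3]=6
(2, 4): arr[2]=14 > arr[4]=13
(2, 5): arr[2]=14 > arr[5]=2
(2, 7): arr[2]=14 > arr[7]=7
(3, 5): arr[3]=6 > arr[5]=2
(4, 5): arr[4]=13 > arr[5]=2
(4, 7): arr[4]=13 > arr[7]=7
(6, 7): arr[6]=18 > arr[7]=7

Total inversions: 9

The array has 9 inversion(s): (1,5), (2,3), (2,4), (2,5), (2,7), (3,5), (4,5), (4,7), (6,7). Each pair (i,j) satisfies i < j and arr[i] > arr[j].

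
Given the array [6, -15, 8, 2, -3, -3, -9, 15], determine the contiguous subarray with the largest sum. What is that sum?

Using Kadane's algorithm on [6, -15, 8, 2, -3, -3, -9, 15]:

Scanning through the array:
Position 1 (value -15): max_ending_here = -9, max_so_far = 6
Position 2 (value 8): max_ending_here = 8, max_so_far = 8
Position 3 (value 2): max_ending_here = 10, max_so_far = 10
Position 4 (value -3): max_ending_here = 7, max_so_far = 10
Position 5 (value -3): max_ending_here = 4, max_so_far = 10
Position 6 (value -9): max_ending_here = -5, max_so_far = 10
Position 7 (value 15): max_ending_here = 15, max_so_far = 15

Maximum subarray: [15]
Maximum sum: 15

The maximum subarray is [15] with sum 15. This subarray runs from index 7 to index 7.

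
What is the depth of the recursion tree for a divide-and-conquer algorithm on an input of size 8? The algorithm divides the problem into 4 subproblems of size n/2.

For divide and conquer with division factor 2:

Problem sizes at each level:
Level 0: 8
Level 1: 4
Level 2: 2
Level 3: 1

The root is level 0 and the size-1 base case is level 3 (the tree spans levels 0 through 3, i.e. 4 levels counting the root), so the depth is the number of divisions: log_2(8) = 3

The recursion tree depth is log_2(8) = 3. At each level, the problem size is divided by 2, so it takes 3 divisions to reduce to a base case of size 1. The algorithm makes 4 recursive calls at each level.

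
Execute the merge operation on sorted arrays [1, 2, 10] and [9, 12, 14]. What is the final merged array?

Merging process:

Compare 1 vs 9: take 1 from left. Merged: [1]
Compare 2 vs 9: take 2 from left. Merged: [1, 2]
Compare 10 vs 9: take 9 from right. Merged: [1, 2, 9]
Compare 10 vs 12: take 10 from left. Merged: [1, 2, 9, 10]
Append remaining from right: [12, 14]. Merged: [1, 2, 9, 10, 12, 14]

Final merged array: [1, 2, 9, 10, 12, 14]
Total comparisons: 4

The merged array is [1, 2, 9, 10, 12, 14], requiring 4 comparisons. The merge step runs in O(n) time where n is the total number of elements.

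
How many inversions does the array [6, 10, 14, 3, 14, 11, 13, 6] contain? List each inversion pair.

Finding inversions in [6, 10, 14, 3, 14, 11, 13, 6]:

(0, 3): arr[0]=6 > arr[3]=3
(1, 3): arr[1]=10 > arr[3]=3
(1, 7): arr[1]=10 > arr[7]=6
(2, 3): arr[2]=14 > arr[3]=3
(2, 5): arr[2]=14 > arr[5]=11
(2, 6): arr[2]=14 > arr[6]=13
(2, 7): arr[2]=14 > arr[7]=6
(4, 5): arr[4]=14 > arr[5]=11
(4, 6): arr[4]=14 > arr[6]=13
(4, 7): arr[4]=14 > arr[7]=6
(5, 7): arr[5]=11 > arr[7]=6
(6, 7): arr[6]=13 > arr[7]=6

Total inversions: 12

The array has 12 inversion(s): (0,3), (1,3), (1,7), (2,3), (2,5), (2,6), (2,7), (4,5), (4,6), (4,7), (5,7), (6,7). Each pair (i,j) satisfies i < j and arr[i] > arr[j].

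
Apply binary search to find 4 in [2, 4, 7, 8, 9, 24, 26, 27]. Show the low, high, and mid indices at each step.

Binary search for 4 in [2, 4, 7, 8, 9, 24, 26, 27]:

lo=0, hi=7, mid=3, arr[mid]=8 -> 8 > 4, search left half
lo=0, hi=2, mid=1, arr[mid]=4 -> Found target at index 1!

Binary search finds 4 at index 1 after 2 comparisons. The search repeatedly halves the search space by comparing with the middle element.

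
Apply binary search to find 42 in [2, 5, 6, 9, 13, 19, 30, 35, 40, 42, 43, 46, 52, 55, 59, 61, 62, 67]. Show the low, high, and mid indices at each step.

Binary search for 42 in [2, 5, 6, 9, 13, 19, 30, 35, 40, 42, 43, 46, 52, 55, 59, 61, 62, 67]:

lo=0, hi=17, mid=8, arr[mid]=40 -> 40 < 42, search right half
lo=9, hi=17, mid=13, arr[mid]=55 -> 55 > 42, search left half
lo=9, hi=12, mid=10, arr[mid]=43 -> 43 > 42, search left half
lo=9, hi=9, mid=9, arr[mid]=42 -> Found target at index 9!

Binary search finds 42 at index 9 after 4 comparisons. The search repeatedly halves the search space by comparing with the middle element.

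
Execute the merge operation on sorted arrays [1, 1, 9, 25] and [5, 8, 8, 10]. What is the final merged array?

Merging process:

Compare 1 vs 5: take 1 from left. Merged: [1]
Compare 1 vs 5: take 1 from left. Merged: [1, 1]
Compare 9 vs 5: take 5 from right. Merged: [1, 1, 5]
Compare 9 vs 8: take 8 from right. Merged: [1, 1, 5, 8]
Compare 9 vs 8: take 8 from right. Merged: [1, 1, 5, 8, 8]
Compare 9 vs 10: take 9 from left. Merged: [1, 1, 5, 8, 8, 9]
Compare 25 vs 10: take 10 from right. Merged: [1, 1, 5, 8, 8, 9, 10]
Append remaining from left: [25]. Merged: [1, 1, 5, 8, 8, 9, 10, 25]

Final merged array: [1, 1, 5, 8, 8, 9, 10, 25]
Total comparisons: 7

The merged array is [1, 1, 5, 8, 8, 9, 10, 25], requiring 7 comparisons. The merge step runs in O(n) time where n is the total number of elements.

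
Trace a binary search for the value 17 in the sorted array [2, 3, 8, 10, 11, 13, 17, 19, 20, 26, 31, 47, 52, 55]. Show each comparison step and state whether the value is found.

Binary search for 17 in [2, 3, 8, 10, 11, 13, 17, 19, 20, 26, 31, 47, 52, 55]:

lo=0, hi=13, mid=6, arr[mid]=17 -> Found target at index 6!

Binary search finds 17 at index 6 after 1 comparisons. The search repeatedly halves the search space by comparing with the middle element.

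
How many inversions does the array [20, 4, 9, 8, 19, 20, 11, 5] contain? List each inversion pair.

Finding inversions in [20, 4, 9, 8, 19, 20, 11, 5]:

(0, 1): arr[0]=20 > arr[1]=4
(0, 2): arr[0]=20 > arr[2]=9
(0, 3): arr[0]=20 > arr[3]=8
(0, 4): arr[0]=20 > arr[4]=19
(0, 6): arr[0]=20 > arr[6]=11
(0, 7): arr[0]=20 > arr[7]=5
(2, 3): arr[2]=9 > arr[3]=8
(2, 7): arr[2]=9 > arr[7]=5
(3, 7): arr[3]=8 > arr[7]=5
(4, 6): arr[4]=19 > arr[6]=11
(4, 7): arr[4]=19 > arr[7]=5
(5, 6): arr[5]=20 > arr[6]=11
(5, 7): arr[5]=20 > arr[7]=5
(6, 7): arr[6]=11 > arr[7]=5

Total inversions: 14

The array has 14 inversion(s): (0,1), (0,2), (0,3), (0,4), (0,6), (0,7), (2,3), (2,7), (3,7), (4,6), (4,7), (5,6), (5,7), (6,7). Each pair (i,j) satisfies i < j and arr[i] > arr[j].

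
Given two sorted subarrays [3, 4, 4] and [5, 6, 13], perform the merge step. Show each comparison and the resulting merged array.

Merging process:

Compare 3 vs 5: take 3 from left. Merged: [3]
Compare 4 vs 5: take 4 from left. Merged: [3, 4]
Compare 4 vs 5: take 4 from left. Merged: [3, 4, 4]
Append remaining from right: [5, 6, 13]. Merged: [3, 4, 4, 5, 6, 13]

Final merged array: [3, 4, 4, 5, 6, 13]
Total comparisons: 3

The merged array is [3, 4, 4, 5, 6, 13], requiring 3 comparisons. The merge step runs in O(n) time where n is the total number of elements.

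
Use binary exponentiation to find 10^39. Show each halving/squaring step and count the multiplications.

Computing 10^39 by squaring (build up from 10^1; each line after the first costs one multiplication):

10^1 = 10
10^2 = (10^1)^2 = 10^2 = 100
10^4 = (10^2)^2 = 100^2 = 10000
10^8 = (10^4)^2 = 10000^2 = 100000000
10^9 = 10 * 10^8 = 10 * 100000000 = 1000000000
10^18 = (10^9)^2 = 1000000000^2 = 1000000000000000000
10^19 = 10 * 10^18 = 10 * 1000000000000000000 = 10000000000000000000
10^38 = (10^19)^2 = 10000000000000000000^2 = 100000000000000000000000000000000000000
10^39 = 10 * 10^38 = 10 * 100000000000000000000000000000000000000 = 1000000000000000000000000000000000000000

Result: 1000000000000000000000000000000000000000
Multiplications needed: 8 (8 lines after 10^1)

10^39 = 1000000000000000000000000000000000000000. Using exponentiation by squaring, this requires 8 multiplications. The key idea: if the exponent is even, square the half-power; if odd, multiply by the base once.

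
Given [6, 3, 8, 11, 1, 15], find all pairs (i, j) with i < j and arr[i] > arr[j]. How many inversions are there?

Finding inversions in [6, 3, 8, 11, 1, 15]:

(0, 1): arr[0]=6 > arr[1]=3
(0, 4): arr[0]=6 > arr[4]=1
(1, 4): arr[1]=3 > arr[4]=1
(2, 4): arr[2]=8 > arr[4]=1
(3, 4): arr[3]=11 > arr[4]=1

Total inversions: 5

The array has 5 inversion(s): (0,1), (0,4), (1,4), (2,4), (3,4). Each pair (i,j) satisfies i < j and arr[i] > arr[j].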